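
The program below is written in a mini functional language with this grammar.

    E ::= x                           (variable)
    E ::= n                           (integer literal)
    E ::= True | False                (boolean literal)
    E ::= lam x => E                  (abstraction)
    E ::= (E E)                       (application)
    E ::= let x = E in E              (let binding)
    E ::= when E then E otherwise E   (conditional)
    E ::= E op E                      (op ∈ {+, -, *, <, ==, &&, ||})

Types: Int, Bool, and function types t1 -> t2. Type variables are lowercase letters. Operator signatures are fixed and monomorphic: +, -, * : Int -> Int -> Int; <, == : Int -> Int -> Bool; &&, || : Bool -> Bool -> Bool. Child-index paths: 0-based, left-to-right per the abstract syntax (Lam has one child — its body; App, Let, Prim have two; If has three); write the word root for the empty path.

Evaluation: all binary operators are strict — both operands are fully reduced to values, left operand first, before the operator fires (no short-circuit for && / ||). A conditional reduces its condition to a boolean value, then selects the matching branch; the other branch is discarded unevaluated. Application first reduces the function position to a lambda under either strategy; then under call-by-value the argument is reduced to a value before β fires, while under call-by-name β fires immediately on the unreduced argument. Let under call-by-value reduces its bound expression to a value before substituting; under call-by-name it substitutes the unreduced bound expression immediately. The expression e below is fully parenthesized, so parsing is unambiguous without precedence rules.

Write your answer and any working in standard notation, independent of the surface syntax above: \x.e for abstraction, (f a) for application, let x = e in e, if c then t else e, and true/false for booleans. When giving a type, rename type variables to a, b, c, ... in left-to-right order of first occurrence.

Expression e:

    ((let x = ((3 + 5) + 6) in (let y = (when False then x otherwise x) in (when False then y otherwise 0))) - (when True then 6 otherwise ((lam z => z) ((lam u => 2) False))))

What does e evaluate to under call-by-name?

Answer: -6

Derivation:
step 0: ((let x = ((3 + 5) + 6) in (let y = (if false then x else x) in (if false then y else 0))) - (if true then 6 else ((\z.z) ((\u.2) false))))
step 1: [let@0] ((let y = (if false then ((3 + 5) + 6) else ((3 + 5) + 6)) in (if false then y else 0)) - (if true then 6 else ((\z.z) ((\u.2) false))))
step 2: [let@0] ((if false then (if false then ((3 + 5) + 6) else ((3 + 5) + 6)) else 0) - (if true then 6 else ((\z.z) ((\u.2) false))))
step 3: [if@0] (0 - (if true then 6 else ((\z.z) ((\u.2) false))))
step 4: [if@1] (0 - 6)
step 5: [delta@root] -6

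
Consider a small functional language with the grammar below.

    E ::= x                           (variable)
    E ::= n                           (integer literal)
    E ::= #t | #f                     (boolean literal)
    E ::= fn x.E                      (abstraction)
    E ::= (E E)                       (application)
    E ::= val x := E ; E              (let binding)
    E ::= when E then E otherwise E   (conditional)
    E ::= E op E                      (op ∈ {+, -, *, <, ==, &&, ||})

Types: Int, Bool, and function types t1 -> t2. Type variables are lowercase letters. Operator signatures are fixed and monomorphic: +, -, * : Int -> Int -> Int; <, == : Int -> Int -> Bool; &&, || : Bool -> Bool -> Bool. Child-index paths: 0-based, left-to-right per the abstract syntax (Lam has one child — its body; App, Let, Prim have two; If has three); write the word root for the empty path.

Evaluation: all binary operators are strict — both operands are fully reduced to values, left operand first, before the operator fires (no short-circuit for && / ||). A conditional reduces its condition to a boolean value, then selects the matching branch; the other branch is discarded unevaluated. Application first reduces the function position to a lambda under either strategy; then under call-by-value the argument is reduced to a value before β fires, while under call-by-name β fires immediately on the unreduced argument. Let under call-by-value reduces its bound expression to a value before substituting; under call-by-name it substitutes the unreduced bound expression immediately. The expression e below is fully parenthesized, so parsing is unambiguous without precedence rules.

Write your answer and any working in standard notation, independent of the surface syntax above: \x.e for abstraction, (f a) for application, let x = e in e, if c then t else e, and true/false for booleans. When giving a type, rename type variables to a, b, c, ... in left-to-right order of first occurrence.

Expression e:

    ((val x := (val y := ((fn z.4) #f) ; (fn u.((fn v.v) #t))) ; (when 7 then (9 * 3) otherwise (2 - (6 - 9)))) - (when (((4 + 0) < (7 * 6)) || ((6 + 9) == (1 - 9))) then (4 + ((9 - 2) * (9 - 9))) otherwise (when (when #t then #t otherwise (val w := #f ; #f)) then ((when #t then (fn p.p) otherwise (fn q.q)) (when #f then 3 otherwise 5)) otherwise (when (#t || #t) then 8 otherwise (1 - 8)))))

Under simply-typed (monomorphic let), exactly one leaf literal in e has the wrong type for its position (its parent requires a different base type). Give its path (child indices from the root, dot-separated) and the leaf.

Derivation:
\z._ : a -> Int
  unify a -> Int ~ Bool -> b
  unify a ~ Bool
  unify Int ~ b
_ _ : Int
let y : Int
v : d
\v._ : d -> d
  unify d -> d ~ Bool -> e
  unify d ~ Bool
  unify Bool ~ e
_ _ : Bool
\u._ : c -> Bool
let x : c -> Bool
  unify Int ~ Bool
  FAIL: mismatch Int ~ Bool

Answer: 0.1.0 : 7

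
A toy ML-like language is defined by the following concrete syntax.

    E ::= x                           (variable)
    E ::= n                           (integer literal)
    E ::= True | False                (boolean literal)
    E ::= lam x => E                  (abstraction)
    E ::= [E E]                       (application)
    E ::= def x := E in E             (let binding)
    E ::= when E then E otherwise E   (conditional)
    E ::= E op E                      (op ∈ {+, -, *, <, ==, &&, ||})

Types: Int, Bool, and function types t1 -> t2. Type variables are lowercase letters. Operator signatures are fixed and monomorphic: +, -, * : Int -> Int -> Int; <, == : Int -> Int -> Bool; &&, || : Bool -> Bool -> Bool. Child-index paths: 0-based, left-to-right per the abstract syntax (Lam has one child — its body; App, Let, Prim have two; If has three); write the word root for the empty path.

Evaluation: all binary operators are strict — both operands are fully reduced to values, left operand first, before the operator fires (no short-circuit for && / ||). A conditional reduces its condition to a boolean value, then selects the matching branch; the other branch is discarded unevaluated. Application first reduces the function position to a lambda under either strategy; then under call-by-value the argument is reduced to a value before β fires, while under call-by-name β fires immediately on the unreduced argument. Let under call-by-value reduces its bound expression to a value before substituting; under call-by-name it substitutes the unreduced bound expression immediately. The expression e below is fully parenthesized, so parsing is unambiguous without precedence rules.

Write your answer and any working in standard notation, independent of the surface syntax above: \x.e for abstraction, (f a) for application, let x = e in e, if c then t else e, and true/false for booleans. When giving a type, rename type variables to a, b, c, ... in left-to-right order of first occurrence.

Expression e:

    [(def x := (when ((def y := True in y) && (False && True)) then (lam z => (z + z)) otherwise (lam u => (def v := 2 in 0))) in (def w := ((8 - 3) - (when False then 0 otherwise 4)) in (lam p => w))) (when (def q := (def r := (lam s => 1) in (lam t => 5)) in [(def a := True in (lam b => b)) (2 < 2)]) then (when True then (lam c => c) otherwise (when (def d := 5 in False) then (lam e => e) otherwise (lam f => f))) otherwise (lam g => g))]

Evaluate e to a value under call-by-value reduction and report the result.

Answer: 1

Working:
step 0: ((let x = (if ((let y = true in y) && (false && true)) then (\z.(z + z)) else (\u.(let v = 2 in 0))) in (let w = ((8 - 3) - (if false then 0 else 4)) in (\p.w))) (if (let q = (let r = (\s.1) in (\t.5)) in ((let a = true in (\b.b)) (2 < 2))) then (if true then (\c.c) else (if (let d = 5 in false) then (\e.e) else (\f.f))) else (\g.g)))
step 1: [let@0.0.0.0] ((let x = (if (true && (false && true)) then (\z.(z + z)) else (\u.(let v = 2 in 0))) in (let w = ((8 - 3) - (if false then 0 else 4)) in (\p.w))) (if (let q = (let r = (\s.1) in (\t.5)) in ((let a = true in (\b.b)) (2 < 2))) then (if true then (\c.c) else (if (let d = 5 in false) then (\e.e) else (\f.f))) else (\g.g)))
step 2: [delta@0.0.0.1] ((let x = (if (true && false) then (\z.(z + z)) else (\u.(let v = 2 in 0))) in (let w = ((8 - 3) - (if false then 0 else 4)) in (\p.w))) (if (let q = (let r = (\s.1) in (\t.5)) in ((let a = true in (\b.b)) (2 < 2))) then (if true then (\c.c) else (if (let d = 5 in false) then (\e.e) else (\f.f))) else (\g.g)))
step 3: [delta@0.0.0] ((let x = (if false then (\z.(z + z)) else (\u.(let v = 2 in 0))) in (let w = ((8 - 3) - (if false then 0 else 4)) in (\p.w))) (if (let q = (let r = (\s.1) in (\t.5)) in ((let a = true in (\b.b)) (2 < 2))) then (if true then (\c.c) else (if (let d = 5 in false) then (\e.e) else (\f.f))) else (\g.g)))
step 4: [if@0.0] ((let x = (\u.(let v = 2 in 0)) in (let w = ((8 - 3) - (if false then 0 else 4)) in (\p.w))) (if (let q = (let r = (\s.1) in (\t.5)) in ((let a = true in (\b.b)) (2 < 2))) then (if true then (\c.c) else (if (let d = 5 in false) then (\e.e) else (\f.f))) else (\g.g)))
step 5: [let@0] ((let w = ((8 - 3) - (if false then 0 else 4)) in (\p.w)) (if (let q = (let r = (\s.1) in (\t.5)) in ((let a = true in (\b.b)) (2 < 2))) then (if true then (\c.c) else (if (let d = 5 in false) then (\e.e) else (\f.f))) else (\g.g)))
step 6: [delta@0.0.0] ((let w = (5 - (if false then 0 else 4)) in (\p.w)) (if (let q = (let r = (\s.1) in (\t.5)) in ((let a = true in (\b.b)) (2 < 2))) then (if true then (\c.c) else (if (let d = 5 in false) then (\e.e) else (\f.f))) else (\g.g)))
step 7: [if@0.0.1] ((let w = (5 - 4) in (\p.w)) (if (let q = (let r = (\s.1) in (\t.5)) in ((let a = true in (\b.b)) (2 < 2))) then (if true then (\c.c) else (if (let d = 5 in false) then (\e.e) else (\f.f))) else (\g.g)))
step 8: [delta@0.0] ((let w = 1 in (\p.w)) (if (let q = (let r = (\s.1) in (\t.5)) in ((let a = true in (\b.b)) (2 < 2))) then (if true then (\c.c) else (if (let d = 5 in false) then (\e.e) else (\f.f))) else (\g.g)))
step 9: [let@0] ((\p.1) (if (let q = (let r = (\s.1) in (\t.5)) in ((let a = true in (\b.b)) (2 < 2))) then (if true then (\c.c) else (if (let d = 5 in false) then (\e.e) else (\f.f))) else (\g.g)))
step 10: [let@1.0.0] ((\p.1) (if (let q = (\t.5) in ((let a = true in (\b.b)) (2 < 2))) then (if true then (\c.c) else (if (let d = 5 in false) then (\e.e) else (\f.f))) else (\g.g)))
step 11: [let@1.0] ((\p.1) (if ((let a = true in (\b.b)) (2 < 2)) then (if true then (\c.c) else (if (let d = 5 in false) then (\e.e) else (\f.f))) else (\g.g)))
step 12: [let@1.0.0] ((\p.1) (if ((\b.b) (2 < 2)) then (if true then (\c.c) else (if (let d = 5 in false) then (\e.e) else (\f.f))) else (\g.g)))
step 13: [delta@1.0.1] ((\p.1) (if ((\b.b) false) then (if true then (\c.c) else (if (let d = 5 in false) then (\e.e) else (\f.f))) else (\g.g)))
step 14: [beta@1.0] ((\p.1) (if false then (if true then (\c.c) else (if (let d = 5 in false) then (\e.e) else (\f.f))) else (\g.g)))
step 15: [if@1] ((\p.1) (\g.g))
step 16: [beta@root] 1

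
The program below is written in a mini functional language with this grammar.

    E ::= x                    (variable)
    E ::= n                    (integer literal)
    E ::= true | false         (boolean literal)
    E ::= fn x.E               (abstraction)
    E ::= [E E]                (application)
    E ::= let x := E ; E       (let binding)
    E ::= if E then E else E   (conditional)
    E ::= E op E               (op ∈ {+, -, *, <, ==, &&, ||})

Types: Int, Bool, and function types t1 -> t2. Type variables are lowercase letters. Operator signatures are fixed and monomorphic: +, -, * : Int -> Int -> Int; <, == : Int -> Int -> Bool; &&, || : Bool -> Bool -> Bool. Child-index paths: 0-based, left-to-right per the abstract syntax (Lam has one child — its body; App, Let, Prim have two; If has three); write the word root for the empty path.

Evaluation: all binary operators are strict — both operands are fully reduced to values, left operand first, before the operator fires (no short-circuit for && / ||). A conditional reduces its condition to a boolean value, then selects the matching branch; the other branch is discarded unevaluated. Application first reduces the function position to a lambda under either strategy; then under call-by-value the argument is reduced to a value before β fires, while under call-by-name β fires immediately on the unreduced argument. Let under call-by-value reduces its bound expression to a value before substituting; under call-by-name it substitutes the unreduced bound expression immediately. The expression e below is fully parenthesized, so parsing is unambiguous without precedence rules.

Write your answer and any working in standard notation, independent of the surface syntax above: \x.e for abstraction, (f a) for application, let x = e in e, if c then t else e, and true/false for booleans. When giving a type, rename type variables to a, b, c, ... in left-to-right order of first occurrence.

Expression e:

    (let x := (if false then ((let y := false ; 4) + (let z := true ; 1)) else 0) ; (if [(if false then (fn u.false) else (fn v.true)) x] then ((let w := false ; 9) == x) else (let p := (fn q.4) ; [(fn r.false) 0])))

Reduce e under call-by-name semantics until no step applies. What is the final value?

Answer: false

Derivation:
step 0: (let x = (if false then ((let y = false in 4) + (let z = true in 1)) else 0) in (if ((if false then (\u.false) else (\v.true)) x) then ((let w = false in 9) == x) else (let p = (\q.4) in ((\r.false) 0))))
step 1: [let@root] (if ((if false then (\u.false) else (\v.true)) (if false then ((let y = false in 4) + (let z = true in 1)) else 0)) then ((let w = false in 9) == (if false then ((let y = false in 4) + (let z = true in 1)) else 0)) else (let p = (\q.4) in ((\r.false) 0)))
step 2: [if@0.0] (if ((\v.true) (if false then ((let y = false in 4) + (let z = true in 1)) else 0)) then ((let w = false in 9) == (if false then ((let y = false in 4) + (let z = true in 1)) else 0)) else (let p = (\q.4) in ((\r.false) 0)))
step 3: [beta@0] (if true then ((let w = false in 9) == (if false then ((let y = false in 4) + (let z = true in 1)) else 0)) else (let p = (\q.4) in ((\r.false) 0)))
step 4: [if@root] ((let w = false in 9) == (if false then ((let y = false in 4) + (let z = true in 1)) else 0))
step 5: [let@0] (9 == (if false then ((let y = false in 4) + (let z = true in 1)) else 0))
step 6: [if@1] (9 == 0)
step 7: [delta@root] false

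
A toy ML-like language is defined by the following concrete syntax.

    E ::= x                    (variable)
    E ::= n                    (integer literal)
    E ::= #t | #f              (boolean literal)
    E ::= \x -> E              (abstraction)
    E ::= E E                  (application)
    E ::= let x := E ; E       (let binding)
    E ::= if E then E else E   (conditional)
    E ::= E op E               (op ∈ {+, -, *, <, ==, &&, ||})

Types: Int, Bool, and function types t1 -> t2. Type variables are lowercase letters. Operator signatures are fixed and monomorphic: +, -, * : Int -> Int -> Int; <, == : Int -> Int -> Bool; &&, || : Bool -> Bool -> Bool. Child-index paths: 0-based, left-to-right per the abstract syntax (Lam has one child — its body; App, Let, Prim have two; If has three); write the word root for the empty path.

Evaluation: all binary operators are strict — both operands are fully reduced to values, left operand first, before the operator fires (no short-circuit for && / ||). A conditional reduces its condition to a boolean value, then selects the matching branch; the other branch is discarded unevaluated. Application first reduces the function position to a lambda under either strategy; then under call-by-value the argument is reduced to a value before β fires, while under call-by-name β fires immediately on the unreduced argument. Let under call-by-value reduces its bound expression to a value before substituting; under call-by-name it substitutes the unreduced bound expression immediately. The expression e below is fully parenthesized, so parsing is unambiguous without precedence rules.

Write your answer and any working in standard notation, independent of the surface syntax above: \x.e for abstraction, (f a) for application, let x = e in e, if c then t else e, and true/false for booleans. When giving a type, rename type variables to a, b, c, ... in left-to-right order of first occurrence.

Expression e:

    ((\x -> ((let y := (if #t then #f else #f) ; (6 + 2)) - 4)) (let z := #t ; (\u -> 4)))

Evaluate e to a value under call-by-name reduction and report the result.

Trace:
step 0: ((\x.((let y = (if true then false else false) in (6 + 2)) - 4)) (let z = true in (\u.4)))
step 1: [beta@root] ((let y = (if true then false else false) in (6 + 2)) - 4)
step 2: [let@0] ((6 + 2) - 4)
step 3: [delta@0] (8 - 4)
step 4: [delta@root] 4

Answer: 4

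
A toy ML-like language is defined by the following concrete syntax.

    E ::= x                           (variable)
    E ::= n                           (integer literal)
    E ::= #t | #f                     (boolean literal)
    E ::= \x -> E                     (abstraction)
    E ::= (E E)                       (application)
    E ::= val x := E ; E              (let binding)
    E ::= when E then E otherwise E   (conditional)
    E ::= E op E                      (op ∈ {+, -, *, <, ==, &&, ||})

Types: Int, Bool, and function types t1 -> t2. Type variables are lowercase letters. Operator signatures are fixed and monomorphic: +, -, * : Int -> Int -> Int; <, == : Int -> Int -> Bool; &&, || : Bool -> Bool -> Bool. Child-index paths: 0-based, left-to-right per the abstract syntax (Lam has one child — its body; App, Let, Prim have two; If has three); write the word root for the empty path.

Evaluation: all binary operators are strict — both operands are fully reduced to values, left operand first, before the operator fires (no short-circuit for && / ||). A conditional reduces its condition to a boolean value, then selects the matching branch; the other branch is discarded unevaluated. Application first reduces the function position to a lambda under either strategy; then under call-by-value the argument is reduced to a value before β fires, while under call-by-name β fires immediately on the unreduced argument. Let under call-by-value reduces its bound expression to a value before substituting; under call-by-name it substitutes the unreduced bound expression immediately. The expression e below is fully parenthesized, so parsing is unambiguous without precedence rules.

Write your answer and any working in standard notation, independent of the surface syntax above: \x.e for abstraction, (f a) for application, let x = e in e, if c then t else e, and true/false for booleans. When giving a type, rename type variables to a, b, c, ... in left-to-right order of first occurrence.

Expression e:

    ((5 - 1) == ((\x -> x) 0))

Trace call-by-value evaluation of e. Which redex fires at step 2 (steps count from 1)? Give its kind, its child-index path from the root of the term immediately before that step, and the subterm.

Derivation:
step 0: ((5 - 1) == ((\x.x) 0))
step 1: [delta@0] (4 == ((\x.x) 0))
step 2: [beta@1] (4 == 0)

Answer: beta at 1 : ((\x.x) 0)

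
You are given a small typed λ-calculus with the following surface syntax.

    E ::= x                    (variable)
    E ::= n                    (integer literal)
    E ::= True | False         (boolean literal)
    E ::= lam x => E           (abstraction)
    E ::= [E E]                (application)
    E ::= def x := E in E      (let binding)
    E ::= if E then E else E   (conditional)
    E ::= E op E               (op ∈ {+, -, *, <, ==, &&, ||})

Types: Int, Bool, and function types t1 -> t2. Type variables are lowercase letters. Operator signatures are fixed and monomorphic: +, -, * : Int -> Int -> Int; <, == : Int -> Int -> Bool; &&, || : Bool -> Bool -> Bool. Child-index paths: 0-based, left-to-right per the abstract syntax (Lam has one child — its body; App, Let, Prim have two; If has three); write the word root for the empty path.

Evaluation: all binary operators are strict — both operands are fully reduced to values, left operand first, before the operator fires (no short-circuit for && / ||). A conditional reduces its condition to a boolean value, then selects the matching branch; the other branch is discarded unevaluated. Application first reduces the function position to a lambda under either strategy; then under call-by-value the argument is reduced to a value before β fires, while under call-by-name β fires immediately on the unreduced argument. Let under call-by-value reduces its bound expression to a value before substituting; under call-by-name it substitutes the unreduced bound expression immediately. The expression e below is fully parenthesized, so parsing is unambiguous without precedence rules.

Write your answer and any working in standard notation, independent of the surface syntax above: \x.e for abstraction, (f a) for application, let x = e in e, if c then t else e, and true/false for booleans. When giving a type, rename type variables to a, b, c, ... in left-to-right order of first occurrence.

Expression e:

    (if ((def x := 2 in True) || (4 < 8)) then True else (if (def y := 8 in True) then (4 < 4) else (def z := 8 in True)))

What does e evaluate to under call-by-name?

Answer: true

Trace:
step 0: (if ((let x = 2 in true) || (4 < 8)) then true else (if (let y = 8 in true) then (4 < 4) else (let z = 8 in true)))
step 1: [let@0.0] (if (true || (4 < 8)) then true else (if (let y = 8 in true) then (4 < 4) else (let z = 8 in true)))
step 2: [delta@0.1] (if (true || true) then true else (if (let y = 8 in true) then (4 < 4) else (let z = 8 in true)))
step 3: [delta@0] (if true then true else (if (let y = 8 in true) then (4 < 4) else (let z = 8 in true)))
step 4: [if@root] true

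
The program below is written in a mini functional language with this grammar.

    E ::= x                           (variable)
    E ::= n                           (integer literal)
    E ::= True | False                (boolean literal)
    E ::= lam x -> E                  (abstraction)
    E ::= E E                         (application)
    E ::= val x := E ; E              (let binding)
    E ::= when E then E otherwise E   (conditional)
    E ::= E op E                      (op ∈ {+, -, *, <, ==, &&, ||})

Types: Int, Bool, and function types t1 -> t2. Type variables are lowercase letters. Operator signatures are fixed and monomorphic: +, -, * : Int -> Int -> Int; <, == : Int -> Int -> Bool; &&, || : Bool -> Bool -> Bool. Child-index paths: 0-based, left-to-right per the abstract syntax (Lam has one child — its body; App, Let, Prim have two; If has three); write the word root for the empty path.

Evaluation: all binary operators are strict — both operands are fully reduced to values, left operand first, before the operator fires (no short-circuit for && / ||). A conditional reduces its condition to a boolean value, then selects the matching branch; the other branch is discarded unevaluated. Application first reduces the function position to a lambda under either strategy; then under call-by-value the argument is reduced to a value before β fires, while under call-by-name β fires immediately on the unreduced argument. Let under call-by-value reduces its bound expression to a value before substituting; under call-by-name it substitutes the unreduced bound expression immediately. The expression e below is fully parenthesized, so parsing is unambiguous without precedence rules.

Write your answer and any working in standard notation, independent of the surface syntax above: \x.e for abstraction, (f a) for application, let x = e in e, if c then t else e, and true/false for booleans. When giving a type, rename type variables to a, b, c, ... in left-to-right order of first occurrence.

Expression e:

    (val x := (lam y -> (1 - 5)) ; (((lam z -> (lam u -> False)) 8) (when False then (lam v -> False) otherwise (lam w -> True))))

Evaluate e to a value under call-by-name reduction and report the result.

Answer: false

Working:
step 0: (let x = (\y.(1 - 5)) in (((\z.(\u.false)) 8) (if false then (\v.false) else (\w.true))))
step 1: [let@root] (((\z.(\u.false)) 8) (if false then (\v.false) else (\w.true)))
step 2: [beta@0] ((\u.false) (if false then (\v.false) else (\w.true)))
step 3: [beta@root] false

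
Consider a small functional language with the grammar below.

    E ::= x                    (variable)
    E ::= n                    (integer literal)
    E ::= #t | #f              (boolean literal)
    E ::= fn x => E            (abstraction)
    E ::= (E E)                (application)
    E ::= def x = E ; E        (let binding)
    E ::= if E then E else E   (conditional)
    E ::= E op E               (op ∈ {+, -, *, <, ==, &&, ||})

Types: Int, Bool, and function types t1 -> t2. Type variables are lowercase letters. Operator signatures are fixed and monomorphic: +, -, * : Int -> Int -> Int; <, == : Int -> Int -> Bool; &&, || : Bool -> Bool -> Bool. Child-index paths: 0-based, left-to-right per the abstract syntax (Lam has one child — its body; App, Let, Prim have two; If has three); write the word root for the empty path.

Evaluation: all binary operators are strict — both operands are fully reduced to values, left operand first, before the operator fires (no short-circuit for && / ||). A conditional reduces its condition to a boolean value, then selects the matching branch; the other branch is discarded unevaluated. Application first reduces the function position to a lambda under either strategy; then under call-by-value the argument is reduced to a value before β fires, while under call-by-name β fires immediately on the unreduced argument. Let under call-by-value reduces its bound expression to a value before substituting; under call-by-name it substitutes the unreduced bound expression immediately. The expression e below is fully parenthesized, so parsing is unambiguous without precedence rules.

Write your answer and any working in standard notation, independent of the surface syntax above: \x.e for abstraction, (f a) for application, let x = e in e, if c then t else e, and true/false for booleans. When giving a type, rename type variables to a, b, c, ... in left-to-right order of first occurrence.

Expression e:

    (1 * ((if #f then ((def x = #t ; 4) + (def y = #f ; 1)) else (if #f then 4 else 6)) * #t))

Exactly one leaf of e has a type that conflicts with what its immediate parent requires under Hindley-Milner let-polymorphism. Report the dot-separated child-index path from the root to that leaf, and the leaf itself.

Trace:
  unify Int ~ Int
  unify Bool ~ Bool
let x : Bool
  unify Int ~ Int
let y : Bool
  unify Int ~ Int
  unify Bool ~ Bool
  unify Int ~ Int
  unify Int ~ Int
  unify Int ~ Int
  unify Bool ~ Int
  FAIL: mismatch Bool ~ Int

Answer: 1.1 : true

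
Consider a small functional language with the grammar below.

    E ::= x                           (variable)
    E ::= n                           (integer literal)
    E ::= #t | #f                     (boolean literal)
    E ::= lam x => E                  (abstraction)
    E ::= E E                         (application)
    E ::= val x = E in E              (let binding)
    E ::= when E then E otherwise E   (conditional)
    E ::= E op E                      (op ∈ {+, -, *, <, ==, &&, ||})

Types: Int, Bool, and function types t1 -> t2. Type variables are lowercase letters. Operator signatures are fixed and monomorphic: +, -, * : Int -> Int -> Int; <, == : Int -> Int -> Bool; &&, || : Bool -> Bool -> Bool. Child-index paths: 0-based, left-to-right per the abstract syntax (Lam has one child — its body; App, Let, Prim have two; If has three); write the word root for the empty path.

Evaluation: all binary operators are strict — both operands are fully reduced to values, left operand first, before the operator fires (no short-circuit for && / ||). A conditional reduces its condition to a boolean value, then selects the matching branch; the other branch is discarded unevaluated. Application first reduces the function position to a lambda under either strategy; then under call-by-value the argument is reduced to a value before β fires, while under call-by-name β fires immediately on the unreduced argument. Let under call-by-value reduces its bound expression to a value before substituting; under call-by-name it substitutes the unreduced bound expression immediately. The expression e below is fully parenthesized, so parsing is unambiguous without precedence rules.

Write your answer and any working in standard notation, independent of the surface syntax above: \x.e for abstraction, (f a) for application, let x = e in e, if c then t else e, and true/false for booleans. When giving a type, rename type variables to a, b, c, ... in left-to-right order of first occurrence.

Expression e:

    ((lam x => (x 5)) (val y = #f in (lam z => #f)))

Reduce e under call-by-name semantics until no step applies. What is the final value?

Answer: false

Trace:
step 0: ((\x.(x 5)) (let y = false in (\z.false)))
step 1: [beta@root] ((let y = false in (\z.false)) 5)
step 2: [let@0] ((\z.false) 5)
step 3: [beta@root] false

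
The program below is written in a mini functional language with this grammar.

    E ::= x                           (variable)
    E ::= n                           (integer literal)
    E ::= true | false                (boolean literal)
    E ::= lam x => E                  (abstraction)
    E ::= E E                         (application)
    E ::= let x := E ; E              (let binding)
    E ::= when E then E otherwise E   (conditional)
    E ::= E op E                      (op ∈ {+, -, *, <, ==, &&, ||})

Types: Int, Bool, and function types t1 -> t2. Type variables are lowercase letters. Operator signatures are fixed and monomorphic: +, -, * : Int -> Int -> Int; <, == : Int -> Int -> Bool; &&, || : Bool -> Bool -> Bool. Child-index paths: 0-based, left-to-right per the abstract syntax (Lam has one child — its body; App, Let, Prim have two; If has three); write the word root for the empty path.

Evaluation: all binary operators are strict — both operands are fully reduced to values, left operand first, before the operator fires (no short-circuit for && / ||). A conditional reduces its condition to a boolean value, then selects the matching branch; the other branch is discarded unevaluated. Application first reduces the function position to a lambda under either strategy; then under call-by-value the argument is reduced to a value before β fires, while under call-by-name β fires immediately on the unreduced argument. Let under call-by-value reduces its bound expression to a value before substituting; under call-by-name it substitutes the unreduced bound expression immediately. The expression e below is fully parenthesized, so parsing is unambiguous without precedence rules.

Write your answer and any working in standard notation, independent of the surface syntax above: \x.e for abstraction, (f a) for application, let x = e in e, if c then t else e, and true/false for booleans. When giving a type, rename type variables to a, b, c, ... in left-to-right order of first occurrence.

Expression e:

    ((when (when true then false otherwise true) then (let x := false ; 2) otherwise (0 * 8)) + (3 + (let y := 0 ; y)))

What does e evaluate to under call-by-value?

Derivation:
step 0: ((if (if true then false else true) then (let x = false in 2) else (0 * 8)) + (3 + (let y = 0 in y)))
step 1: [if@0.0] ((if false then (let x = false in 2) else (0 * 8)) + (3 + (let y = 0 in y)))
step 2: [if@0] ((0 * 8) + (3 + (let y = 0 in y)))
step 3: [delta@0] (0 + (3 + (let y = 0 in y)))
step 4: [let@1.1] (0 + (3 + 0))
step 5: [delta@1] (0 + 3)
step 6: [delta@root] 3

Answer: 3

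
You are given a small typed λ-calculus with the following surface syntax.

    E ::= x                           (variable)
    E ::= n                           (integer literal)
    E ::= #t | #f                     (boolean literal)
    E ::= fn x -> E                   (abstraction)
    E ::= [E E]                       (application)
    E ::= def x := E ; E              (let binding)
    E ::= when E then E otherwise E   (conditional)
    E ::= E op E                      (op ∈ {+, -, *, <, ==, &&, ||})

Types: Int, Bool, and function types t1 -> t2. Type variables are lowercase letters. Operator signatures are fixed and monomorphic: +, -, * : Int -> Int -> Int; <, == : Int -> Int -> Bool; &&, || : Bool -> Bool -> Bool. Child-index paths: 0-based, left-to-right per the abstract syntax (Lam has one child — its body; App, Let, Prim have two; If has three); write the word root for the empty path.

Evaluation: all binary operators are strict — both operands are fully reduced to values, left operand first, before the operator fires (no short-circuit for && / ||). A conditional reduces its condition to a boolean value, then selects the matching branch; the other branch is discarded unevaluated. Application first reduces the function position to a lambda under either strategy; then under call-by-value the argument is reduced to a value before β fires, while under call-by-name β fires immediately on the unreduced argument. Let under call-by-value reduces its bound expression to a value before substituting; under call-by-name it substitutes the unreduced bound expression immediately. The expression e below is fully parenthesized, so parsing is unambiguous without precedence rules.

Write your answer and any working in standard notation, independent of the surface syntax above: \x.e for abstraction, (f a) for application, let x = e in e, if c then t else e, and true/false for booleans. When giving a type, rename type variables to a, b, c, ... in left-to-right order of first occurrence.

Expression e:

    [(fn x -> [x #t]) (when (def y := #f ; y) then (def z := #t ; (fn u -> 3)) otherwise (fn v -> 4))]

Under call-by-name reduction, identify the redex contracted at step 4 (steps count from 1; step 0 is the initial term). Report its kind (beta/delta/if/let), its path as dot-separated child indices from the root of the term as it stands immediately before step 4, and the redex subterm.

Working:
step 0: ((\x.(x true)) (if (let y = false in y) then (let z = true in (\u.3)) else (\v.4)))
step 1: [beta@root] ((if (let y = false in y) then (let z = true in (\u.3)) else (\v.4)) true)
step 2: [let@0.0] ((if false then (let z = true in (\u.3)) else (\v.4)) true)
step 3: [if@0] ((\v.4) true)
step 4: [beta@root] 4

Answer: beta at root : ((\v.4) true)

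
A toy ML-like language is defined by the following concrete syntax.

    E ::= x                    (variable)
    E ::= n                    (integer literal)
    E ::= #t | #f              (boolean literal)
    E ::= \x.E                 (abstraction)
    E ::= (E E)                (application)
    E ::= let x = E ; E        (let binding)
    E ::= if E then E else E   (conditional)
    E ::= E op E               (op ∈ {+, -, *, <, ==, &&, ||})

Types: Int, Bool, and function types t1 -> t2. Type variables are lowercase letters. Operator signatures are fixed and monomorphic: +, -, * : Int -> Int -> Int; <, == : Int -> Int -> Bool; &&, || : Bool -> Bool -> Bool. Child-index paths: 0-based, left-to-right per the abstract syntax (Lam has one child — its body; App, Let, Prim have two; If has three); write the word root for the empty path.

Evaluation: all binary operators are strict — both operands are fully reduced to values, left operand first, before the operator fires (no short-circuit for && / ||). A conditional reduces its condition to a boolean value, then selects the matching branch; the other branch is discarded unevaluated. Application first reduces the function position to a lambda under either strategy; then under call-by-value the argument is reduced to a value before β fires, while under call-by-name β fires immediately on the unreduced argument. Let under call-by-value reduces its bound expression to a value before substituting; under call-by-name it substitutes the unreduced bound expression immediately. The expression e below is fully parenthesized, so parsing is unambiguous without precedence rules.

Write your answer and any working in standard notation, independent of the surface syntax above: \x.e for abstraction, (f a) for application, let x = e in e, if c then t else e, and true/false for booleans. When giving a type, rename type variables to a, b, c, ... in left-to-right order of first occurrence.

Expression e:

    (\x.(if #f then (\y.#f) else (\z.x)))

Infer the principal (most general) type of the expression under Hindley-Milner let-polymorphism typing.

Trace:
  unify Bool ~ Bool
\y._ : b -> Bool
x : a
\z._ : c -> a
  unify b -> Bool ~ c -> a
  unify b ~ c
  unify Bool ~ a
\x._ : Bool -> c -> Bool

Answer: Bool -> a -> Bool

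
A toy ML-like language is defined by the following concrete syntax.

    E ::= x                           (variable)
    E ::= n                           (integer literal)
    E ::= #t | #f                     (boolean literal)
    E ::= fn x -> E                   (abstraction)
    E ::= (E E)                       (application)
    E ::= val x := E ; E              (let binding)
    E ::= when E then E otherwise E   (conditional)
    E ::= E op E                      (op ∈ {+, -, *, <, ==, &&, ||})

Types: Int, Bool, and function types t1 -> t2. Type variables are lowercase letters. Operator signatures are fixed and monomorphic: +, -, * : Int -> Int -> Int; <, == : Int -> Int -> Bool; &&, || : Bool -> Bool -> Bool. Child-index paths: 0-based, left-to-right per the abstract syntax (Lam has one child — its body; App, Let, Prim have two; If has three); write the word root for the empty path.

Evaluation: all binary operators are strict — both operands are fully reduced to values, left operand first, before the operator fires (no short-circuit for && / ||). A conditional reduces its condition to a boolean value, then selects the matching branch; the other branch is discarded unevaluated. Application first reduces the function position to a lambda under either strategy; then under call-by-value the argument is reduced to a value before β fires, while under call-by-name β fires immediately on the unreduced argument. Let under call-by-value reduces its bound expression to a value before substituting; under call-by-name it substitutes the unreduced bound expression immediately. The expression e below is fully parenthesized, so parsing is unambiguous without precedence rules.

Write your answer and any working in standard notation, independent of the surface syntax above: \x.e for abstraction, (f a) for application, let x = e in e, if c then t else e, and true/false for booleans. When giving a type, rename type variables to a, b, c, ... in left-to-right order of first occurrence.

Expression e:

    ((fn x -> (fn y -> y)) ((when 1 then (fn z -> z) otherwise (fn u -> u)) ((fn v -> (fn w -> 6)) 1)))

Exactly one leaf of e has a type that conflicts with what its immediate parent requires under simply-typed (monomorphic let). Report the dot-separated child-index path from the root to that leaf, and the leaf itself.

Answer: 1.0.0 : 1

Working:
y : b
\y._ : b -> b
\x._ : a -> b -> b
  unify Int ~ Bool
  FAIL: mismatch Int ~ Bool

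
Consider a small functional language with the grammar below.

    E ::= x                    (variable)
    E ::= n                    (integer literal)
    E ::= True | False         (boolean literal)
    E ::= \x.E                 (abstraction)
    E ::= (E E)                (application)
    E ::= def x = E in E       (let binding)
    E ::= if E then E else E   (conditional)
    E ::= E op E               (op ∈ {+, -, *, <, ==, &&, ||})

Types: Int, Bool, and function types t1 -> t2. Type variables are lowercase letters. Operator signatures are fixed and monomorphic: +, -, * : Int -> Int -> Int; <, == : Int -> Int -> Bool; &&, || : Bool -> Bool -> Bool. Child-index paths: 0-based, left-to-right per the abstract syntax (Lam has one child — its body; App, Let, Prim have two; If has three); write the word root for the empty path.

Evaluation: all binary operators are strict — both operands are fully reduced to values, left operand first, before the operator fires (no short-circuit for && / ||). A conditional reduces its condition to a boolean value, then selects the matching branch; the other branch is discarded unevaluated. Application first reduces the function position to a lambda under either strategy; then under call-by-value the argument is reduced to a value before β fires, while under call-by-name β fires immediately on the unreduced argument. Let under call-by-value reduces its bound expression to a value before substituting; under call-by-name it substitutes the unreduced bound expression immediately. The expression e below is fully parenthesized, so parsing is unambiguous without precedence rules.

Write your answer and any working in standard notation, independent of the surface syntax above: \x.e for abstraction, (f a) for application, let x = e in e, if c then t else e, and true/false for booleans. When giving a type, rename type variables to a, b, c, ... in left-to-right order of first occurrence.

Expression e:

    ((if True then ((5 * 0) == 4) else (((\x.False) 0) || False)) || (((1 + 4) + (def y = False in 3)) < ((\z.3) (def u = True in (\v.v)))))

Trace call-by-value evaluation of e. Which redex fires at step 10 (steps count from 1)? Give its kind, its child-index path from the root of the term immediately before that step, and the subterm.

Answer: delta at root : (false || false)

Trace:
step 0: ((if true then ((5 * 0) == 4) else (((\x.false) 0) || false)) || (((1 + 4) + (let y = false in 3)) < ((\z.3) (let u = true in (\v.v)))))
step 1: [if@0] (((5 * 0) == 4) || (((1 + 4) + (let y = false in 3)) < ((\z.3) (let u = true in (\v.v)))))
step 2: [delta@0.0] ((0 == 4) || (((1 + 4) + (let y = false in 3)) < ((\z.3) (let u = true in (\v.v)))))
step 3: [delta@0] (false || (((1 + 4) + (let y = false in 3)) < ((\z.3) (let u = true in (\v.v)))))
step 4: [delta@1.0.0] (false || ((5 + (let y = false in 3)) < ((\z.3) (let u = true in (\v.v)))))
step 5: [let@1.0.1] (false || ((5 + 3) < ((\z.3) (let u = true in (\v.v)))))
step 6: [delta@1.0] (false || (8 < ((\z.3) (let u = true in (\v.v)))))
step 7: [let@1.1.1] (false || (8 < ((\z.3) (\v.v))))
step 8: [beta@1.1] (false || (8 < 3))
step 9: [delta@1] (false || false)
step 10: [delta@root] false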